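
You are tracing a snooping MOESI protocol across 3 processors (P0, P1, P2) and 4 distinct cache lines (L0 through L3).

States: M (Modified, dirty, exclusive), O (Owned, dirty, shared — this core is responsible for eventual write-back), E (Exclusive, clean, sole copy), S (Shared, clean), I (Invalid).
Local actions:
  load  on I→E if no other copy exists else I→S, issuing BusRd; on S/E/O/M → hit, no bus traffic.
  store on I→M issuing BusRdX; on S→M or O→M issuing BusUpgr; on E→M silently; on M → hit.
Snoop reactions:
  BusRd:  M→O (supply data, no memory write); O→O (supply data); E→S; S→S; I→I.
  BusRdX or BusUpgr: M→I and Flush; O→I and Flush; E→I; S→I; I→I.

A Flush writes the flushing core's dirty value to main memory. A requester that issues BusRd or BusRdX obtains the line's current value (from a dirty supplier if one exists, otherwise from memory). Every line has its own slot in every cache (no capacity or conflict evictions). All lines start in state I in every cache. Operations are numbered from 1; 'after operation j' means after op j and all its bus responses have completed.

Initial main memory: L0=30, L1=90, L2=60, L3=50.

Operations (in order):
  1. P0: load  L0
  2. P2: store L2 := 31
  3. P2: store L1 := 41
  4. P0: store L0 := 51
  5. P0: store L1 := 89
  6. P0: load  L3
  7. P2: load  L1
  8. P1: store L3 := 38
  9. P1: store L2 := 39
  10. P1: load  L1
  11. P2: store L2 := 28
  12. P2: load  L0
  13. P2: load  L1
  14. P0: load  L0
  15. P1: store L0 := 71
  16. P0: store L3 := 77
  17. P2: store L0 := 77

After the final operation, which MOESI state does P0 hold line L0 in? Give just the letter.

  op1 P0: load  L0 → E/I/I on L0; bus BusRd; mem=30
  op2 P2: store L2 := 31 → I/I/M on L2; bus BusRdX; mem=60
  op3 P2: store L1 := 41 → I/I/M on L1; bus BusRdX; mem=90
  op4 P0: store L0 := 51 → M/I/I on L0; bus (none); mem=30
  op5 P0: store L1 := 89 → M/I/I on L1; bus BusRdX Flush; mem=41
  op6 P0: load  L3 → E/I/I on L3; bus BusRd; mem=50
  op7 P2: load  L1 → O/I/S on L1; bus BusRd; mem=41
  op8 P1: store L3 := 38 → I/M/I on L3; bus BusRdX; mem=50
  op9 P1: store L2 := 39 → I/M/I on L2; bus BusRdX Flush; mem=31
  op10 P1: load  L1 → O/S/S on L1; bus BusRd; mem=41
  op11 P2: store L2 := 28 → I/I/M on L2; bus BusRdX Flush; mem=39
  op12 P2: load  L0 → O/I/S on L0; bus BusRd; mem=30
  op13 P2: load  L1 → O/S/S on L1; bus (none); mem=41
  op14 P0: load  L0 → O/I/S on L0; bus (none); mem=30
  op15 P1: store L0 := 71 → I/M/I on L0; bus BusRdX Flush; mem=51
  op16 P0: store L3 := 77 → M/I/I on L3; bus BusRdX Flush; mem=38
  op17 P2: store L0 := 77 → I/I/M on L0; bus BusRdX Flush; mem=71

state = I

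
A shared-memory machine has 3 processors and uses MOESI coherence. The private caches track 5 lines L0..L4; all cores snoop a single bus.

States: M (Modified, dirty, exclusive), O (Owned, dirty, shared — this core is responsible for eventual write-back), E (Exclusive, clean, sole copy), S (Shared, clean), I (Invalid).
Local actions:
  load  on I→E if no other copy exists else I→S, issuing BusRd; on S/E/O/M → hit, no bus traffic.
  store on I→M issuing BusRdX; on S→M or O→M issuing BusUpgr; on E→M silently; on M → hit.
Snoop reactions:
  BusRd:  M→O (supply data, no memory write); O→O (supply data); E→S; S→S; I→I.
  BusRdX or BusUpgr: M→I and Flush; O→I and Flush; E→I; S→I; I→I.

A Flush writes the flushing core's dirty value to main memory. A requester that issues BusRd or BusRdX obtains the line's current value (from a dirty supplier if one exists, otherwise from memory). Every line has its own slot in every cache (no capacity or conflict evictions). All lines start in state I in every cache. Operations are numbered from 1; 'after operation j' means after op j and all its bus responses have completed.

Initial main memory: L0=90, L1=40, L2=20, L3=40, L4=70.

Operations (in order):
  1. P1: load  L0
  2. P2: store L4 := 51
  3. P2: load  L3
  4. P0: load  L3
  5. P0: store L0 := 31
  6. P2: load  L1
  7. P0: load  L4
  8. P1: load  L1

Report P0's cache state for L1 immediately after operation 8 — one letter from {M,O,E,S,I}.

[1] P1: load  L0 | P0:I, P1:E(90), P2:I | bus: BusRd
[2] P2: store L4 := 51 | P0:I, P1:I, P2:M(51) | bus: BusRdX
[3] P2: load  L3 | P0:I, P1:I, P2:E(40) | bus: BusRd
[4] P0: load  L3 | P0:S(40), P1:I, P2:S(40) | bus: BusRd
[5] P0: store L0 := 31 | P0:M(31), P1:I, P2:I | bus: BusRdX
[6] P2: load  L1 | P0:I, P1:I, P2:E(40) | bus: BusRd
[7] P0: load  L4 | P0:S(51), P1:I, P2:O(51) | bus: BusRd
[8] P1: load  L1 | P0:I, P1:S(40), P2:S(40) | bus: BusRd

state = I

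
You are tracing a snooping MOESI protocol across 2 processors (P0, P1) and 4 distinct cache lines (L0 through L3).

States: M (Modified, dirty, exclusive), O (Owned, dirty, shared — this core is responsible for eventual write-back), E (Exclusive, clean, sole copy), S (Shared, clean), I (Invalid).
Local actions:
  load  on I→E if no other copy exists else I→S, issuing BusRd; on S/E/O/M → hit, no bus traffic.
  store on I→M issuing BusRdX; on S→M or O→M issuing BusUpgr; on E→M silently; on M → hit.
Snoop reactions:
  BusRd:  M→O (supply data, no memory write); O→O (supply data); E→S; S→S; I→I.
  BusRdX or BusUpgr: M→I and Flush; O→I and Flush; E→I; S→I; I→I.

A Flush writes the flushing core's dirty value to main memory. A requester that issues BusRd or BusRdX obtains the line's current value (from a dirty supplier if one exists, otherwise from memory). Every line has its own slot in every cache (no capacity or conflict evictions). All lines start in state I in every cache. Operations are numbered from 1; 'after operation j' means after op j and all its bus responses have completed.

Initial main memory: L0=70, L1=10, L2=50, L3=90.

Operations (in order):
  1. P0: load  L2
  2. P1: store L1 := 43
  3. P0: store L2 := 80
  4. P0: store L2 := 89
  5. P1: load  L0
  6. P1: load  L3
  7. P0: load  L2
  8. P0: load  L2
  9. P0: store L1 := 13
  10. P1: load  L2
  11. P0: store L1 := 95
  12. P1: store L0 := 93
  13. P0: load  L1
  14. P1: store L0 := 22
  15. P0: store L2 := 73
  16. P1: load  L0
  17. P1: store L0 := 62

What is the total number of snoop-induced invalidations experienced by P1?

  op1 P0: load  L2 → E/I on L2; bus BusRd; mem=50
  op2 P1: store L1 := 43 → I/M on L1; bus BusRdX; mem=10
  op3 P0: store L2 := 80 → M/I on L2; bus (none); mem=50
  op4 P0: store L2 := 89 → M/I on L2; bus (none); mem=50
  op5 P1: load  L0 → I/E on L0; bus BusRd; mem=70
  op6 P1: load  L3 → I/E on L3; bus BusRd; mem=90
  op7 P0: load  L2 → M/I on L2; bus (none); mem=50
  op8 P0: load  L2 → M/I on L2; bus (none); mem=50
  op9 P0: store L1 := 13 → M/I on L1; bus BusRdX Flush; mem=43
  op10 P1: load  L2 → O/S on L2; bus BusRd; mem=50
  op11 P0: store L1 := 95 → M/I on L1; bus (none); mem=43
  op12 P1: store L0 := 93 → I/M on L0; bus (none); mem=70
  op13 P0: load  L1 → M/I on L1; bus (none); mem=43
  op14 P1: store L0 := 22 → I/M on L0; bus (none); mem=70
  op15 P0: store L2 := 73 → M/I on L2; bus BusUpgr; mem=50
  op16 P1: load  L0 → I/M on L0; bus (none); mem=70
  op17 P1: store L0 := 62 → I/M on L0; bus (none); mem=70

invalidations = 2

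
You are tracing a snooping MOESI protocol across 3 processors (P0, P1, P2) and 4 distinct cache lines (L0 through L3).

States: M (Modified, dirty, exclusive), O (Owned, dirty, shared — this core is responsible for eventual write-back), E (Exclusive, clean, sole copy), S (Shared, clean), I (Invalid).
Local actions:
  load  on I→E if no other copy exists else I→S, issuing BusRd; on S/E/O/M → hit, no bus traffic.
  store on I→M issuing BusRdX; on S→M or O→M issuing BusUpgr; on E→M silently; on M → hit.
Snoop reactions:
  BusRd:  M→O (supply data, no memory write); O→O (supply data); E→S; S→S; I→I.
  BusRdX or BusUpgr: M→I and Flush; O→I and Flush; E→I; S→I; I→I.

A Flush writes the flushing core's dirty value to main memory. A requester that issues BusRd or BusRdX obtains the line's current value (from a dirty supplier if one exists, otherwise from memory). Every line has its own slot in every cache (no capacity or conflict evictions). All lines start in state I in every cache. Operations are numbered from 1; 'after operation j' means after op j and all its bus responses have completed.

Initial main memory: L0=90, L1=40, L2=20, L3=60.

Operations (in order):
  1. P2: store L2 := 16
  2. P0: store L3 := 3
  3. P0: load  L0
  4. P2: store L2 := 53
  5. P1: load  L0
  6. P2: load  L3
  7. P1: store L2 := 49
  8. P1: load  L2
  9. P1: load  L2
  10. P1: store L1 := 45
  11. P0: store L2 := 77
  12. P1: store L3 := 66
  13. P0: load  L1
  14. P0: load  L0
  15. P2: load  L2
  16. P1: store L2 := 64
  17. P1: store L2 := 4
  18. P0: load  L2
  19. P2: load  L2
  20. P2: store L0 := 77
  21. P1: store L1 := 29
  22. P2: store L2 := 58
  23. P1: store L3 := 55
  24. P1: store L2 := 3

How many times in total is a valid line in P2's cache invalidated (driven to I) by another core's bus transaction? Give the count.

[1] P2: store L2 := 16 | P0:I, P1:I, P2:M(16) | bus: BusRdX
[2] P0: store L3 := 3 | P0:M(3), P1:I, P2:I | bus: BusRdX
[3] P0: load  L0 | P0:E(90), P1:I, P2:I | bus: BusRd
[4] P2: store L2 := 53 | P0:I, P1:I, P2:M(53) | bus: none
[5] P1: load  L0 | P0:S(90), P1:S(90), P2:I | bus: BusRd
[6] P2: load  L3 | P0:O(3), P1:I, P2:S(3) | bus: BusRd
[7] P1: store L2 := 49 | P0:I, P1:M(49), P2:I | bus: BusRdX,Flush
[8] P1: load  L2 | P0:I, P1:M(49), P2:I | bus: none
[9] P1: load  L2 | P0:I, P1:M(49), P2:I | bus: none
[10] P1: store L1 := 45 | P0:I, P1:M(45), P2:I | bus: BusRdX
[11] P0: store L2 := 77 | P0:M(77), P1:I, P2:I | bus: BusRdX,Flush
[12] P1: store L3 := 66 | P0:I, P1:M(66), P2:I | bus: BusRdX,Flush
[13] P0: load  L1 | P0:S(45), P1:O(45), P2:I | bus: BusRd
[14] P0: load  L0 | P0:S(90), P1:S(90), P2:I | bus: none
[15] P2: load  L2 | P0:O(77), P1:I, P2:S(77) | bus: BusRd
[16] P1: store L2 := 64 | P0:I, P1:M(64), P2:I | bus: BusRdX,Flush
[17] P1: store L2 := 4 | P0:I, P1:M(4), P2:I | bus: none
[18] P0: load  L2 | P0:S(4), P1:O(4), P2:I | bus: BusRd
[19] P2: load  L2 | P0:S(4), P1:O(4), P2:S(4) | bus: BusRd
[20] P2: store L0 := 77 | P0:I, P1:I, P2:M(77) | bus: BusRdX
[21] P1: store L1 := 29 | P0:I, P1:M(29), P2:I | bus: BusUpgr
[22] P2: store L2 := 58 | P0:I, P1:I, P2:M(58) | bus: BusUpgr,Flush
[23] P1: store L3 := 55 | P0:I, P1:M(55), P2:I | bus: none
[24] P1: store L2 := 3 | P0:I, P1:M(3), P2:I | bus: BusRdX,Flush

invalidations = 4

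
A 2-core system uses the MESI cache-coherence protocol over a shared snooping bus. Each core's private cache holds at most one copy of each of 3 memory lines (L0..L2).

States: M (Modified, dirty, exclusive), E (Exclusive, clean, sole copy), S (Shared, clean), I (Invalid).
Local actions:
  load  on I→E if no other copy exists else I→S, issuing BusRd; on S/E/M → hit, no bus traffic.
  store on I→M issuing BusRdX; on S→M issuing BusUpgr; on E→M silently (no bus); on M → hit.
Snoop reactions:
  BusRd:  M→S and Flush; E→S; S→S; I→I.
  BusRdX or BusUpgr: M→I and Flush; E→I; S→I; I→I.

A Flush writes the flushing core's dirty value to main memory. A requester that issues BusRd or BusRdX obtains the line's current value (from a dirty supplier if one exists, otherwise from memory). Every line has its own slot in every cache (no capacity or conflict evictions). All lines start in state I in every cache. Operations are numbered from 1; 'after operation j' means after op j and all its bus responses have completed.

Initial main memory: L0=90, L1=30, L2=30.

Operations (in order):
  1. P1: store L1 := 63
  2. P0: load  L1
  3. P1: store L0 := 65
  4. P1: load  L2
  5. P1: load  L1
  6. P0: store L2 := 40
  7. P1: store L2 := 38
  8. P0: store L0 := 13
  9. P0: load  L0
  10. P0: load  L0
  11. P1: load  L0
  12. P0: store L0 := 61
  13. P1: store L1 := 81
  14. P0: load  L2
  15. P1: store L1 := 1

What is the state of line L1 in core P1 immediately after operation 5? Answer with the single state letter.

[1] P1: store L1 := 63 | P0:I, P1:M(63) | bus: BusRdX
[2] P0: load  L1 | P0:S(63), P1:S(63) | bus: BusRd,Flush
[3] P1: store L0 := 65 | P0:I, P1:M(65) | bus: BusRdX
[4] P1: load  L2 | P0:I, P1:E(30) | bus: BusRd
[5] P1: load  L1 | P0:S(63), P1:S(63) | bus: none
[6] P0: store L2 := 40 | P0:M(40), P1:I | bus: BusRdX
[7] P1: store L2 := 38 | P0:I, P1:M(38) | bus: BusRdX,Flush
[8] P0: store L0 := 13 | P0:M(13), P1:I | bus: BusRdX,Flush
[9] P0: load  L0 | P0:M(13), P1:I | bus: none
[10] P0: load  L0 | P0:M(13), P1:I | bus: none
[11] P1: load  L0 | P0:S(13), P1:S(13) | bus: BusRd,Flush
[12] P0: store L0 := 61 | P0:M(61), P1:I | bus: BusUpgr
[13] P1: store L1 := 81 | P0:I, P1:M(81) | bus: BusUpgr
[14] P0: load  L2 | P0:S(38), P1:S(38) | bus: BusRd,Flush
[15] P1: store L1 := 1 | P0:I, P1:M(1) | bus: none

state = S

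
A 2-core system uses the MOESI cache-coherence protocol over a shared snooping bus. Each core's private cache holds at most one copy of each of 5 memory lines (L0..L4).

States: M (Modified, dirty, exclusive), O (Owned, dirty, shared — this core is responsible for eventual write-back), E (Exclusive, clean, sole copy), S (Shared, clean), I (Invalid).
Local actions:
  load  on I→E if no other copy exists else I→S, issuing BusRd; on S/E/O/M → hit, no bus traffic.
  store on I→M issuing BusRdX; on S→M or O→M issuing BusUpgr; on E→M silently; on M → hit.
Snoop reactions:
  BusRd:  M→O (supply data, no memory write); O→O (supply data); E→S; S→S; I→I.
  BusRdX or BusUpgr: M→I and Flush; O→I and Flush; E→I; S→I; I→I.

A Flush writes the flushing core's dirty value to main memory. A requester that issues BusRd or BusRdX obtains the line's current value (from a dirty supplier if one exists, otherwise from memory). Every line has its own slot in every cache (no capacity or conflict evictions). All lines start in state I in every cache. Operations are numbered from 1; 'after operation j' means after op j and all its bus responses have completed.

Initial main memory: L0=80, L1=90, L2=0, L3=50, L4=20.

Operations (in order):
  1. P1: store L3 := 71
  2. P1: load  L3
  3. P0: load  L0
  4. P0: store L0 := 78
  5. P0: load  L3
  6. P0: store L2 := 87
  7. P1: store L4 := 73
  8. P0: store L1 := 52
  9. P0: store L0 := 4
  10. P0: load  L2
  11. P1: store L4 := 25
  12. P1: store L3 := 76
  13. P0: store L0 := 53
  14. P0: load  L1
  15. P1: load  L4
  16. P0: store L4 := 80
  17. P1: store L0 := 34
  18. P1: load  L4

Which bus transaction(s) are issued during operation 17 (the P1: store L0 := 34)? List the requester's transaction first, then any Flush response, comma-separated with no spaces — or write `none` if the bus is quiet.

bus = BusRdX,Flush

step 1: P1: store L3 := 71  ⟶  IM  (L3)  txn=BusRdX  M[L3]=50
step 2: P1: load  L3  ⟶  IM  (L3)  txn=∅  M[L3]=50
step 3: P0: load  L0  ⟶  EI  (L0)  txn=BusRd  M[L0]=80
step 4: P0: store L0 := 78  ⟶  MI  (L0)  txn=∅  M[L0]=80
step 5: P0: load  L3  ⟶  SO  (L3)  txn=BusRd  M[L3]=50
step 6: P0: store L2 := 87  ⟶  MI  (L2)  txn=BusRdX  M[L2]=0
step 7: P1: store L4 := 73  ⟶  IM  (L4)  txn=BusRdX  M[L4]=20
step 8: P0: store L1 := 52  ⟶  MI  (L1)  txn=BusRdX  M[L1]=90
step 9: P0: store L0 := 4  ⟶  MI  (L0)  txn=∅  M[L0]=80
step 10: P0: load  L2  ⟶  MI  (L2)  txn=∅  M[L2]=0
step 11: P1: store L4 := 25  ⟶  IM  (L4)  txn=∅  M[L4]=20
step 12: P1: store L3 := 76  ⟶  IM  (L3)  txn=BusUpgr  M[L3]=50
step 13: P0: store L0 := 53  ⟶  MI  (L0)  txn=∅  M[L0]=80
step 14: P0: load  L1  ⟶  MI  (L1)  txn=∅  M[L1]=90
step 15: P1: load  L4  ⟶  IM  (L4)  txn=∅  M[L4]=20
step 16: P0: store L4 := 80  ⟶  MI  (L4)  txn=BusRdX+Flush  M[L4]=25
step 17: P1: store L0 := 34  ⟶  IM  (L0)  txn=BusRdX+Flush  M[L0]=53
step 18: P1: load  L4  ⟶  OS  (L4)  txn=BusRd  M[L4]=25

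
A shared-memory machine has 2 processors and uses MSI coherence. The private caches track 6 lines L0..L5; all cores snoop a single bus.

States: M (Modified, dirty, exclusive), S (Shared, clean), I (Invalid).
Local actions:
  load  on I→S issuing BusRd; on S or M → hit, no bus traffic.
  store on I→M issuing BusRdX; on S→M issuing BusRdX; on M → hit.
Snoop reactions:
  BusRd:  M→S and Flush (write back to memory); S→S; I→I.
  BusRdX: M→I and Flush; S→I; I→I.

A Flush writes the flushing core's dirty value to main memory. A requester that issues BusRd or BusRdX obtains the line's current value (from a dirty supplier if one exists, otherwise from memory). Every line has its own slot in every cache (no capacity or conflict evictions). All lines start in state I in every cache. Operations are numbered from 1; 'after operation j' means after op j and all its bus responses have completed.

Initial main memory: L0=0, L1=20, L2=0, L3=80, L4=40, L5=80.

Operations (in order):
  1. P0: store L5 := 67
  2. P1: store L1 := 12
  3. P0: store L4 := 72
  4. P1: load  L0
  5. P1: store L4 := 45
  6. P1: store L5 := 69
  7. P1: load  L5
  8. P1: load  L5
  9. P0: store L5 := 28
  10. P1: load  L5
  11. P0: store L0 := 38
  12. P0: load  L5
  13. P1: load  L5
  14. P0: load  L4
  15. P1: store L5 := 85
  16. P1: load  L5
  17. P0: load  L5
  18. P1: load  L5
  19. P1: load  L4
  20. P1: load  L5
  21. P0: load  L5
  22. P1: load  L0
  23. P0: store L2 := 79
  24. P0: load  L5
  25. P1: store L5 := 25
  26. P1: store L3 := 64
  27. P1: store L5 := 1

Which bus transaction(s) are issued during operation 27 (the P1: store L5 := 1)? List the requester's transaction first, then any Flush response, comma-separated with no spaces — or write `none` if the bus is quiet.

  op1 P0: store L5 := 67 → M/I on L5; bus BusRdX; mem=80
  op2 P1: store L1 := 12 → I/M on L1; bus BusRdX; mem=20
  op3 P0: store L4 := 72 → M/I on L4; bus BusRdX; mem=40
  op4 P1: load  L0 → I/S on L0; bus BusRd; mem=0
  op5 P1: store L4 := 45 → I/M on L4; bus BusRdX Flush; mem=72
  op6 P1: store L5 := 69 → I/M on L5; bus BusRdX Flush; mem=67
  op7 P1: load  L5 → I/M on L5; bus (none); mem=67
  op8 P1: load  L5 → I/M on L5; bus (none); mem=67
  op9 P0: store L5 := 28 → M/I on L5; bus BusRdX Flush; mem=69
  op10 P1: load  L5 → S/S on L5; bus BusRd Flush; mem=28
  op11 P0: store L0 := 38 → M/I on L0; bus BusRdX; mem=0
  op12 P0: load  L5 → S/S on L5; bus (none); mem=28
  op13 P1: load  L5 → S/S on L5; bus (none); mem=28
  op14 P0: load  L4 → S/S on L4; bus BusRd Flush; mem=45
  op15 P1: store L5 := 85 → I/M on L5; bus BusRdX; mem=28
  op16 P1: load  L5 → I/M on L5; bus (none); mem=28
  op17 P0: load  L5 → S/S on L5; bus BusRd Flush; mem=85
  op18 P1: load  L5 → S/S on L5; bus (none); mem=85
  op19 P1: load  L4 → S/S on L4; bus (none); mem=45
  op20 P1: load  L5 → S/S on L5; bus (none); mem=85
  op21 P0: load  L5 → S/S on L5; bus (none); mem=85
  op22 P1: load  L0 → S/S on L0; bus BusRd Flush; mem=38
  op23 P0: store L2 := 79 → M/I on L2; bus BusRdX; mem=0
  op24 P0: load  L5 → S/S on L5; bus (none); mem=85
  op25 P1: store L5 := 25 → I/M on L5; bus BusRdX; mem=85
  op26 P1: store L3 := 64 → I/M on L3; bus BusRdX; mem=80
  op27 P1: store L5 := 1 → I/M on L5; bus (none); mem=85

bus = none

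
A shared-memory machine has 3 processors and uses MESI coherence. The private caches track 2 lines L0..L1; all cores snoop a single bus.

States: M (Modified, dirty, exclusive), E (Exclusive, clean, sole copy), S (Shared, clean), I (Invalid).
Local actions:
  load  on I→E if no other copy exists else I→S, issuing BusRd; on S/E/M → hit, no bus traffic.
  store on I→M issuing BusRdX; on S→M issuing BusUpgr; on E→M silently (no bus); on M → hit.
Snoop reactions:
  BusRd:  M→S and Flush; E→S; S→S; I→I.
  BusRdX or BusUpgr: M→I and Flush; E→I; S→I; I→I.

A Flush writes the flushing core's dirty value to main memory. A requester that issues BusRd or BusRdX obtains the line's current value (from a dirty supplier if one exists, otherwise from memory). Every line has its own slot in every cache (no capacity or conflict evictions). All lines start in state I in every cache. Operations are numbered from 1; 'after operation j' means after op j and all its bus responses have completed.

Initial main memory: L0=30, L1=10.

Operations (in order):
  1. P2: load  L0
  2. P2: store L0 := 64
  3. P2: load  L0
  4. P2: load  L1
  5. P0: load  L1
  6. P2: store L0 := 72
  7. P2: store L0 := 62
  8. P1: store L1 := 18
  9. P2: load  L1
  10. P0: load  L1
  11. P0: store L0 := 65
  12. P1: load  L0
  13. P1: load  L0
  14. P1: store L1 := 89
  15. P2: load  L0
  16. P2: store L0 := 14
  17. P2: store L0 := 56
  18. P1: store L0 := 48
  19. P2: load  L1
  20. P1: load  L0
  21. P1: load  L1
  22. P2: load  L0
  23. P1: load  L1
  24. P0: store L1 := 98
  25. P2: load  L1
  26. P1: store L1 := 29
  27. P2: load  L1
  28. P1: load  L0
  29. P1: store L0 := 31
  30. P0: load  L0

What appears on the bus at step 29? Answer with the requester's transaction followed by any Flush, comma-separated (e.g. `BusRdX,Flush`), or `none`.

  op1 P2: load  L0 → I/I/E on L0; bus BusRd; mem=30
  op2 P2: store L0 := 64 → I/I/M on L0; bus (none); mem=30
  op3 P2: load  L0 → I/I/M on L0; bus (none); mem=30
  op4 P2: load  L1 → I/I/E on L1; bus BusRd; mem=10
  op5 P0: load  L1 → S/I/S on L1; bus BusRd; mem=10
  op6 P2: store L0 := 72 → I/I/M on L0; bus (none); mem=30
  op7 P2: store L0 := 62 → I/I/M on L0; bus (none); mem=30
  op8 P1: store L1 := 18 → I/M/I on L1; bus BusRdX; mem=10
  op9 P2: load  L1 → I/S/S on L1; bus BusRd Flush; mem=18
  op10 P0: load  L1 → S/S/S on L1; bus BusRd; mem=18
  op11 P0: store L0 := 65 → M/I/I on L0; bus BusRdX Flush; mem=62
  op12 P1: load  L0 → S/S/I on L0; bus BusRd Flush; mem=65
  op13 P1: load  L0 → S/S/I on L0; bus (none); mem=65
  op14 P1: store L1 := 89 → I/M/I on L1; bus BusUpgr; mem=18
  op15 P2: load  L0 → S/S/S on L0; bus BusRd; mem=65
  op16 P2: store L0 := 14 → I/I/M on L0; bus BusUpgr; mem=65
  op17 P2: store L0 := 56 → I/I/M on L0; bus (none); mem=65
  op18 P1: store L0 := 48 → I/M/I on L0; bus BusRdX Flush; mem=56
  op19 P2: load  L1 → I/S/S on L1; bus BusRd Flush; mem=89
  op20 P1: load  L0 → I/M/I on L0; bus (none); mem=56
  op21 P1: load  L1 → I/S/S on L1; bus (none); mem=89
  op22 P2: load  L0 → I/S/S on L0; bus BusRd Flush; mem=48
  op23 P1: load  L1 → I/S/S on L1; bus (none); mem=89
  op24 P0: store L1 := 98 → M/I/I on L1; bus BusRdX; mem=89
  op25 P2: load  L1 → S/I/S on L1; bus BusRd Flush; mem=98
  op26 P1: store L1 := 29 → I/M/I on L1; bus BusRdX; mem=98
  op27 P2: load  L1 → I/S/S on L1; bus BusRd Flush; mem=29
  op28 P1: load  L0 → I/S/S on L0; bus (none); mem=48
  op29 P1: store L0 := 31 → I/M/I on L0; bus BusUpgr; mem=48
  op30 P0: load  L0 → S/S/I on L0; bus BusRd Flush; mem=31

bus = BusUpgr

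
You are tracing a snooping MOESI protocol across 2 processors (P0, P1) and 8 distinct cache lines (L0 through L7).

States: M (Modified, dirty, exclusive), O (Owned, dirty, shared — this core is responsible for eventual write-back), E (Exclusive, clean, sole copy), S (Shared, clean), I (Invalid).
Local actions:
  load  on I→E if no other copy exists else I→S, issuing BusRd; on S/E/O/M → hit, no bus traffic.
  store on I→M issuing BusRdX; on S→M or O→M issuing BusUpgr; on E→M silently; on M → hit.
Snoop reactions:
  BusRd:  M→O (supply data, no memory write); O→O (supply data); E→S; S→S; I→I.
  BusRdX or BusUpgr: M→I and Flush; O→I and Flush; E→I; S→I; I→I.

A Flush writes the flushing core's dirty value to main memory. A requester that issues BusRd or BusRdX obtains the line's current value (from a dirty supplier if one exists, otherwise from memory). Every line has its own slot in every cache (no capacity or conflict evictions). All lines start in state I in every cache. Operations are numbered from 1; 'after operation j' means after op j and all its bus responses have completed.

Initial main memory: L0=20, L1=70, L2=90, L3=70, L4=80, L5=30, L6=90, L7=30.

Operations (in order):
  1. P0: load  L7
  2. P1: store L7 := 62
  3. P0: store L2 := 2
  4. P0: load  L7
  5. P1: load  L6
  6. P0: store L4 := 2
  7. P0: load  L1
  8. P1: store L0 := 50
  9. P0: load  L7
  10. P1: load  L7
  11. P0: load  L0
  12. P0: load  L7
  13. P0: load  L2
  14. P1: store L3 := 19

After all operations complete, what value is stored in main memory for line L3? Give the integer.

memory[L3] = 70

[1] P0: load  L7 | P0:E(30), P1:I | bus: BusRd
[2] P1: store L7 := 62 | P0:I, P1:M(62) | bus: BusRdX
[3] P0: store L2 := 2 | P0:M(2), P1:I | bus: BusRdX
[4] P0: load  L7 | P0:S(62), P1:O(62) | bus: BusRd
[5] P1: load  L6 | P0:I, P1:E(90) | bus: BusRd
[6] P0: store L4 := 2 | P0:M(2), P1:I | bus: BusRdX
[7] P0: load  L1 | P0:E(70), P1:I | bus: BusRd
[8] P1: store L0 := 50 | P0:I, P1:M(50) | bus: BusRdX
[9] P0: load  L7 | P0:S(62), P1:O(62) | bus: none
[10] P1: load  L7 | P0:S(62), P1:O(62) | bus: none
[11] P0: load  L0 | P0:S(50), P1:O(50) | bus: BusRd
[12] P0: load  L7 | P0:S(62), P1:O(62) | bus: none
[13] P0: load  L2 | P0:M(2), P1:I | bus: none
[14] P1: store L3 := 19 | P0:I, P1:M(19) | bus: BusRdX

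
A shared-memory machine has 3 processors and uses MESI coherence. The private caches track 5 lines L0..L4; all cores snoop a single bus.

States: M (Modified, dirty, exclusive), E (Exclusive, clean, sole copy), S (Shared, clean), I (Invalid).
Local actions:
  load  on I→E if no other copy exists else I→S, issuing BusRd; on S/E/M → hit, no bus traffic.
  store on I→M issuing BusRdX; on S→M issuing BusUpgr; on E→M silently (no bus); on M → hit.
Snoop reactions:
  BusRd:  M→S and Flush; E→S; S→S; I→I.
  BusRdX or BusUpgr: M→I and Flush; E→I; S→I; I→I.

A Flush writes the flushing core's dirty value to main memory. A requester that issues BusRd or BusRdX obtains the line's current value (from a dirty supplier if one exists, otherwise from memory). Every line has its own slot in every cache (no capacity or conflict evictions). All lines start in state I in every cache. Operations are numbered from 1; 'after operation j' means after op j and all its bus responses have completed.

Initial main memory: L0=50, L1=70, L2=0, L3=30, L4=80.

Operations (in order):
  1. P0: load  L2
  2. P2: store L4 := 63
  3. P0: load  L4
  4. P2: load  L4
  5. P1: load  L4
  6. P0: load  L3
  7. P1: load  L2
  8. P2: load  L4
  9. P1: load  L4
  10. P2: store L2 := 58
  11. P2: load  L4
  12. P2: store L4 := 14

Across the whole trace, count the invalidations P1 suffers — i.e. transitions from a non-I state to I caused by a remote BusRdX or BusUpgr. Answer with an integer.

invalidations = 2

step 1: P0: load  L2  ⟶  EII  (L2)  txn=BusRd  M[L2]=0
step 2: P2: store L4 := 63  ⟶  IIM  (L4)  txn=BusRdX  M[L4]=80
step 3: P0: load  L4  ⟶  SIS  (L4)  txn=BusRd+Flush  M[L4]=63
step 4: P2: load  L4  ⟶  SIS  (L4)  txn=∅  M[L4]=63
step 5: P1: load  L4  ⟶  SSS  (L4)  txn=BusRd  M[L4]=63
step 6: P0: load  L3  ⟶  EII  (L3)  txn=BusRd  M[L3]=30
step 7: P1: load  L2  ⟶  SSI  (L2)  txn=BusRd  M[L2]=0
step 8: P2: load  L4  ⟶  SSS  (L4)  txn=∅  M[L4]=63
step 9: P1: load  L4  ⟶  SSS  (L4)  txn=∅  M[L4]=63
step 10: P2: store L2 := 58  ⟶  IIM  (L2)  txn=BusRdX  M[L2]=0
step 11: P2: load  L4  ⟶  SSS  (L4)  txn=∅  M[L4]=63
step 12: P2: store L4 := 14  ⟶  IIM  (L4)  txn=BusUpgr  M[L4]=63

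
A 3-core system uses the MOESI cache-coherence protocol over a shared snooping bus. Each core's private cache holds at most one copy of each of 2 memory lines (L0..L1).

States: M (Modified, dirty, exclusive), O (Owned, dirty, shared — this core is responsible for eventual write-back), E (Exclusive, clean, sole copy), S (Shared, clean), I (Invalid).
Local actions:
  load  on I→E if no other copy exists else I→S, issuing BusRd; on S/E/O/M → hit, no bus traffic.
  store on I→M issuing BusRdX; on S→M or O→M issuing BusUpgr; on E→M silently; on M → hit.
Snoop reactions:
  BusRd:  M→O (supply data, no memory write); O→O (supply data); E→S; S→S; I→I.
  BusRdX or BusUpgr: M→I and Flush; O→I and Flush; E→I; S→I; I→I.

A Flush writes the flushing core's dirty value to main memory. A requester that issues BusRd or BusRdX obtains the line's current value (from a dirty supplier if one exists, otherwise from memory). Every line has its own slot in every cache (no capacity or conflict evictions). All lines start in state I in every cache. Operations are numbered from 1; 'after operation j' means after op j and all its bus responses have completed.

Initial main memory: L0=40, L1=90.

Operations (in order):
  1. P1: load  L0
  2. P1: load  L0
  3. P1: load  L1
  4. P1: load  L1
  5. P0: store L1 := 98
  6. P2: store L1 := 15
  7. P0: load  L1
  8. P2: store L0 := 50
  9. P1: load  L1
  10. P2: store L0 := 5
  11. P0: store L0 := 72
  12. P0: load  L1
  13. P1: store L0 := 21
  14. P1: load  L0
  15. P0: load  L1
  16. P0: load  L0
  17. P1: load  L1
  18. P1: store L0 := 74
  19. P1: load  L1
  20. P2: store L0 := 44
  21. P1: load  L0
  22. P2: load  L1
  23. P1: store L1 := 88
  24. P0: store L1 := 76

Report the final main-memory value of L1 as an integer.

memory[L1] = 88

1. P1: load  L0  bus=[BusRd]  L0: P0=I P1=E P2=I  mem[L0]=40
2. P1: load  L0  bus=[-]  L0: P0=I P1=E P2=I  mem[L0]=40
3. P1: load  L1  bus=[BusRd]  L1: P0=I P1=E P2=I  mem[L1]=90
4. P1: load  L1  bus=[-]  L1: P0=I P1=E P2=I  mem[L1]=90
5. P0: store L1 := 98  bus=[BusRdX]  L1: P0=M P1=I P2=I  mem[L1]=90
6. P2: store L1 := 15  bus=[BusRdX,Flush]  L1: P0=I P1=I P2=M  mem[L1]=98
7. P0: load  L1  bus=[BusRd]  L1: P0=S P1=I P2=O  mem[L1]=98
8. P2: store L0 := 50  bus=[BusRdX]  L0: P0=I P1=I P2=M  mem[L0]=40
9. P1: load  L1  bus=[BusRd]  L1: P0=S P1=S P2=O  mem[L1]=98
10. P2: store L0 := 5  bus=[-]  L0: P0=I P1=I P2=M  mem[L0]=40
11. P0: store L0 := 72  bus=[BusRdX,Flush]  L0: P0=M P1=I P2=I  mem[L0]=5
12. P0: load  L1  bus=[-]  L1: P0=S P1=S P2=O  mem[L1]=98
13. P1: store L0 := 21  bus=[BusRdX,Flush]  L0: P0=I P1=M P2=I  mem[L0]=72
14. P1: load  L0  bus=[-]  L0: P0=I P1=M P2=I  mem[L0]=72
15. P0: load  L1  bus=[-]  L1: P0=S P1=S P2=O  mem[L1]=98
16. P0: load  L0  bus=[BusRd]  L0: P0=S P1=O P2=I  mem[L0]=72
17. P1: load  L1  bus=[-]  L1: P0=S P1=S P2=O  mem[L1]=98
18. P1: store L0 := 74  bus=[BusUpgr]  L0: P0=I P1=M P2=I  mem[L0]=72
19. P1: load  L1  bus=[-]  L1: P0=S P1=S P2=O  mem[L1]=98
20. P2: store L0 := 44  bus=[BusRdX,Flush]  L0: P0=I P1=I P2=M  mem[L0]=74
21. P1: load  L0  bus=[BusRd]  L0: P0=I P1=S P2=O  mem[L0]=74
22. P2: load  L1  bus=[-]  L1: P0=S P1=S P2=O  mem[L1]=98
23. P1: store L1 := 88  bus=[BusUpgr,Flush]  L1: P0=I P1=M P2=I  mem[L1]=15
24. P0: store L1 := 76  bus=[BusRdX,Flush]  L1: P0=M P1=I P2=I  mem[L1]=88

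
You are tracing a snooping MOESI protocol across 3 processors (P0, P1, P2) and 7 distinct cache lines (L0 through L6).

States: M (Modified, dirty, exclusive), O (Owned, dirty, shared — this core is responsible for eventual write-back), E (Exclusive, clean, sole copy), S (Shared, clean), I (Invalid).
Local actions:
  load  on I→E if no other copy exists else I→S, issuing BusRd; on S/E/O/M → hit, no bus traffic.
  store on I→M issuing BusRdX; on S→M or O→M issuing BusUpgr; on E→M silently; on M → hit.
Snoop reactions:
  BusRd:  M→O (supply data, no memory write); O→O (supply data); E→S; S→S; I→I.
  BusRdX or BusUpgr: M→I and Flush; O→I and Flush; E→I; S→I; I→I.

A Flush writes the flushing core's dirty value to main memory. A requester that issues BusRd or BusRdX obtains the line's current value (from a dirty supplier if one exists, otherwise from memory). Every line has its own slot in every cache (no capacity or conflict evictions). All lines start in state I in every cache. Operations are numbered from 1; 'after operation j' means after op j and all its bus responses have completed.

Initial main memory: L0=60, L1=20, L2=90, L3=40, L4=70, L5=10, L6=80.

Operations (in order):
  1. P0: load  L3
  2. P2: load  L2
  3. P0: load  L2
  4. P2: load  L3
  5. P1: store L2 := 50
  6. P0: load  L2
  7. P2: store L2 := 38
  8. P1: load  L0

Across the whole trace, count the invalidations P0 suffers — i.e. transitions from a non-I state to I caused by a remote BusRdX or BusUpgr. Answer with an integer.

invalidations = 2

step 1: P0: load  L3  ⟶  EII  (L3)  txn=BusRd  M[L3]=40
step 2: P2: load  L2  ⟶  IIE  (L2)  txn=BusRd  M[L2]=90
step 3: P0: load  L2  ⟶  SIS  (L2)  txn=BusRd  M[L2]=90
step 4: P2: load  L3  ⟶  SIS  (L3)  txn=BusRd  M[L3]=40
step 5: P1: store L2 := 50  ⟶  IMI  (L2)  txn=BusRdX  M[L2]=90
step 6: P0: load  L2  ⟶  SOI  (L2)  txn=BusRd  M[L2]=90
step 7: P2: store L2 := 38  ⟶  IIM  (L2)  txn=BusRdX+Flush  M[L2]=50
step 8: P1: load  L0  ⟶  IEI  (L0)  txn=BusRd  M[L0]=60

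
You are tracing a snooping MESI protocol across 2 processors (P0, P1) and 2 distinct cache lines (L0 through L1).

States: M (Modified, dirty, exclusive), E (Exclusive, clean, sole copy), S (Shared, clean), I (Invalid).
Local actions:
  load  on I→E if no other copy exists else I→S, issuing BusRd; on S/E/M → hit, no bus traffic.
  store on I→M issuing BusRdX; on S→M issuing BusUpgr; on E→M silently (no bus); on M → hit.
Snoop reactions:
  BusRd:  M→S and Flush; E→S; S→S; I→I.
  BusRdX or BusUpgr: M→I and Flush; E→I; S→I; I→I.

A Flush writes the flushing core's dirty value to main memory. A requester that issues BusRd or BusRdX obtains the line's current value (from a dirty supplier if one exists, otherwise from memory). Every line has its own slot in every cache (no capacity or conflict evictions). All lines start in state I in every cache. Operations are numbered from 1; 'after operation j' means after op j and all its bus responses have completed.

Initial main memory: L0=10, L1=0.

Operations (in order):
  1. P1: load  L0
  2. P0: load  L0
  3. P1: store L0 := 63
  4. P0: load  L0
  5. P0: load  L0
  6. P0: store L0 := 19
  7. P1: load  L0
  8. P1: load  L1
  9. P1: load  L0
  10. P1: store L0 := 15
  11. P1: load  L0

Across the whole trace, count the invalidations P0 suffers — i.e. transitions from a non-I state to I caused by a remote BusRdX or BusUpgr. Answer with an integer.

invalidations = 2

[1] P1: load  L0 | P0:I, P1:E(10) | bus: BusRd
[2] P0: load  L0 | P0:S(10), P1:S(10) | bus: BusRd
[3] P1: store L0 := 63 | P0:I, P1:M(63) | bus: BusUpgr
[4] P0: load  L0 | P0:S(63), P1:S(63) | bus: BusRd,Flush
[5] P0: load  L0 | P0:S(63), P1:S(63) | bus: none
[6] P0: store L0 := 19 | P0:M(19), P1:I | bus: BusUpgr
[7] P1: load  L0 | P0:S(19), P1:S(19) | bus: BusRd,Flush
[8] P1: load  L1 | P0:I, P1:E(0) | bus: BusRd
[9] P1: load  L0 | P0:S(19), P1:S(19) | bus: none
[10] P1: store L0 := 15 | P0:I, P1:M(15) | bus: BusUpgr
[11] P1: load  L0 | P0:I, P1:M(15) | bus: none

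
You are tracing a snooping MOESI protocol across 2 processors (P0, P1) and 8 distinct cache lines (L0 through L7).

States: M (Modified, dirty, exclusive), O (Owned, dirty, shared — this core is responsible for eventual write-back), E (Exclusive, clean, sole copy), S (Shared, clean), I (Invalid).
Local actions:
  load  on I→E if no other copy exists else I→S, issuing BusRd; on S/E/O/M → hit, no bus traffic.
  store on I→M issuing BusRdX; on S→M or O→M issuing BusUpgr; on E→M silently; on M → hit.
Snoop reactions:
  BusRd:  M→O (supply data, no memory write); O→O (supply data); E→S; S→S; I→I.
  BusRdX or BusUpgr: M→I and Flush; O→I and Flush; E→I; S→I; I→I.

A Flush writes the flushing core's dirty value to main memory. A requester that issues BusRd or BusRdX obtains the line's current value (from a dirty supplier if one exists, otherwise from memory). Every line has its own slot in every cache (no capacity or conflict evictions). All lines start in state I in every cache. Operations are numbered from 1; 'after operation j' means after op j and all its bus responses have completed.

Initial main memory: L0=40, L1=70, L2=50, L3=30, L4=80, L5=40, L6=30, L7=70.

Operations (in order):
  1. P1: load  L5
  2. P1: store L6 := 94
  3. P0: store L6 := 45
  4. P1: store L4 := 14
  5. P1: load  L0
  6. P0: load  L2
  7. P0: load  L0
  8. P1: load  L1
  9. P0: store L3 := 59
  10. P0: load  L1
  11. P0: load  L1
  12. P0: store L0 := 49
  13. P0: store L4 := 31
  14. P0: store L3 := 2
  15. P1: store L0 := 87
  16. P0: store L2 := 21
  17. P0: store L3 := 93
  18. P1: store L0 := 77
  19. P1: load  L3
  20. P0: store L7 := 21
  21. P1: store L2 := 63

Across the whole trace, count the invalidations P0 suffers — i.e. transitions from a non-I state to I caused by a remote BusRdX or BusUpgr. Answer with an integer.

  op1 P1: load  L5 → I/E on L5; bus BusRd; mem=40
  op2 P1: store L6 := 94 → I/M on L6; bus BusRdX; mem=30
  op3 P0: store L6 := 45 → M/I on L6; bus BusRdX Flush; mem=94
  op4 P1: store L4 := 14 → I/M on L4; bus BusRdX; mem=80
  op5 P1: load  L0 → I/E on L0; bus BusRd; mem=40
  op6 P0: load  L2 → E/I on L2; bus BusRd; mem=50
  op7 P0: load  L0 → S/S on L0; bus BusRd; mem=40
  op8 P1: load  L1 → I/E on L1; bus BusRd; mem=70
  op9 P0: store L3 := 59 → M/I on L3; bus BusRdX; mem=30
  op10 P0: load  L1 → S/S on L1; bus BusRd; mem=70
  op11 P0: load  L1 → S/S on L1; bus (none); mem=70
  op12 P0: store L0 := 49 → M/I on L0; bus BusUpgr; mem=40
  op13 P0: store L4 := 31 → M/I on L4; bus BusRdX Flush; mem=14
  op14 P0: store L3 := 2 → M/I on L3; bus (none); mem=30
  op15 P1: store L0 := 87 → I/M on L0; bus BusRdX Flush; mem=49
  op16 P0: store L2 := 21 → M/I on L2; bus (none); mem=50
  op17 P0: store L3 := 93 → M/I on L3; bus (none); mem=30
  op18 P1: store L0 := 77 → I/M on L0; bus (none); mem=49
  op19 P1: load  L3 → O/S on L3; bus BusRd; mem=30
  op20 P0: store L7 := 21 → M/I on L7; bus BusRdX; mem=70
  op21 P1: store L2 := 63 → I/M on L2; bus BusRdX Flush; mem=21

invalidations = 2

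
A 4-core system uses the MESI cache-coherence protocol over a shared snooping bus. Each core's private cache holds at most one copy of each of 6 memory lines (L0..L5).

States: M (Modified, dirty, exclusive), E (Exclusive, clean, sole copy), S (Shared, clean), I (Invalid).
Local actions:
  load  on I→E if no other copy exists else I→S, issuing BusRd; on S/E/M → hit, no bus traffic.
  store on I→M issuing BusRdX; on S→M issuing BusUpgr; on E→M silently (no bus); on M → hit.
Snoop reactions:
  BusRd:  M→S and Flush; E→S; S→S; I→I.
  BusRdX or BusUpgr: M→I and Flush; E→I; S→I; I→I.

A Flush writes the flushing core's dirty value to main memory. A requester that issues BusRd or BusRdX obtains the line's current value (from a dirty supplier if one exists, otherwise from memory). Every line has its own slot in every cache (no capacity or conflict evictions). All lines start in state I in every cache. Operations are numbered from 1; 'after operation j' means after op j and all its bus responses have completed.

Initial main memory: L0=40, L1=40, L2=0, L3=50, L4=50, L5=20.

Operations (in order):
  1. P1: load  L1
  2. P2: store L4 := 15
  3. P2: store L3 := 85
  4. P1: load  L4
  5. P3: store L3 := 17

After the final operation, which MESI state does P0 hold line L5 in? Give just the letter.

state = I

[1] P1: load  L1 | P0:I, P1:E(40), P2:I, P3:I | bus: BusRd
[2] P2: store L4 := 15 | P0:I, P1:I, P2:M(15), P3:I | bus: BusRdX
[3] P2: store L3 := 85 | P0:I, P1:I, P2:M(85), P3:I | bus: BusRdX
[4] P1: load  L4 | P0:I, P1:S(15), P2:S(15), P3:I | bus: BusRd,Flush
[5] P3: store L3 := 17 | P0:I, P1:I, P2:I, P3:M(17) | bus: BusRdX,Flush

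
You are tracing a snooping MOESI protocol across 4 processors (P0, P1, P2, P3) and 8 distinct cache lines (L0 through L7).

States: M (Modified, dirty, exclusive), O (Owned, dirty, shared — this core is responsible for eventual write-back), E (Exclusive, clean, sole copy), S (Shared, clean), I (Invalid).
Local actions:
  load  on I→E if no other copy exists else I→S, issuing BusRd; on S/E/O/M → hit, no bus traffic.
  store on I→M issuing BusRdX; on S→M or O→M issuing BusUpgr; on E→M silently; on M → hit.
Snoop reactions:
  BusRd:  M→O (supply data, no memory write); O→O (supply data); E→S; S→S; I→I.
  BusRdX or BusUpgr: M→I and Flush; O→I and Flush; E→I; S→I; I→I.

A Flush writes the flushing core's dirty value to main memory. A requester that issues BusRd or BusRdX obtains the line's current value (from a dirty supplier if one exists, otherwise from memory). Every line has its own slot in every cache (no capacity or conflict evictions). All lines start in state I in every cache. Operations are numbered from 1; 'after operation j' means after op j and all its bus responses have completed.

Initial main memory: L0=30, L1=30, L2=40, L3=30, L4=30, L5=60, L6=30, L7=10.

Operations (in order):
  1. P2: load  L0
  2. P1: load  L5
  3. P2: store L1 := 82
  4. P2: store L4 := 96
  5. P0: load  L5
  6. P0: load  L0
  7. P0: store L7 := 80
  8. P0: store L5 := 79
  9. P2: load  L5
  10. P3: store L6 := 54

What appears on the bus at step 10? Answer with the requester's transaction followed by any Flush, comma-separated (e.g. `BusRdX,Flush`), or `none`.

step 1: P2: load  L0  ⟶  IIEI  (L0)  txn=BusRd  M[L0]=30
step 2: P1: load  L5  ⟶  IEII  (L5)  txn=BusRd  M[L5]=60
step 3: P2: store L1 := 82  ⟶  IIMI  (L1)  txn=BusRdX  M[L1]=30
step 4: P2: store L4 := 96  ⟶  IIMI  (L4)  txn=BusRdX  M[L4]=30
step 5: P0: load  L5  ⟶  SSII  (L5)  txn=BusRd  M[L5]=60
step 6: P0: load  L0  ⟶  SISI  (L0)  txn=BusRd  M[L0]=30
step 7: P0: store L7 := 80  ⟶  MIII  (L7)  txn=BusRdX  M[L7]=10
step 8: P0: store L5 := 79  ⟶  MIII  (L5)  txn=BusUpgr  M[L5]=60
step 9: P2: load  L5  ⟶  OISI  (L5)  txn=BusRd  M[L5]=60
step 10: P3: store L6 := 54  ⟶  IIIM  (L6)  txn=BusRdX  M[L6]=30

bus = BusRdX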